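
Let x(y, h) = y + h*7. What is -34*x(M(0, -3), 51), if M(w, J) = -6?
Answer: -11934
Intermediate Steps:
x(y, h) = y + 7*h
-34*x(M(0, -3), 51) = -34*(-6 + 7*51) = -34*(-6 + 357) = -34*351 = -11934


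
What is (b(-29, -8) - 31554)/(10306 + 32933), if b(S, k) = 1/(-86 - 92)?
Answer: -5616613/7696542 ≈ -0.72976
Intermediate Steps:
b(S, k) = -1/178 (b(S, k) = 1/(-178) = -1/178)
(b(-29, -8) - 31554)/(10306 + 32933) = (-1/178 - 31554)/(10306 + 32933) = -5616613/178/43239 = -5616613/178*1/43239 = -5616613/7696542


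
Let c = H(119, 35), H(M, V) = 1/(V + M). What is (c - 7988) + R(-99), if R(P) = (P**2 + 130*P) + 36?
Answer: -1697233/154 ≈ -11021.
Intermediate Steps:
R(P) = 36 + P**2 + 130*P
H(M, V) = 1/(M + V)
c = 1/154 (c = 1/(119 + 35) = 1/154 ≈ 0.0064935)
(c - 7988) + R(-99) = (1/154 - 7988) + (36 + (-99)**2 + 130*(-99)) = -1230151/154 + (36 + 9801 - 12870) = -1230151/154 - 3033 = -1697233/154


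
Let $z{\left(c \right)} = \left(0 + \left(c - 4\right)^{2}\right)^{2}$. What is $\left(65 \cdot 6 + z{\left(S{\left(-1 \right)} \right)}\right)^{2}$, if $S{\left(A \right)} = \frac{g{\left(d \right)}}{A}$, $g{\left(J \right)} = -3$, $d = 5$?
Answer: $152881$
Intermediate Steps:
$S{\left(A \right)} = - \frac{3}{A}$
$z{\left(c \right)} = \left(-4 + c\right)^{4}$ ($z{\left(c \right)} = \left(0 + \left(-4 + c\right)^{2}\right)^{2} = \left(\left(-4 + c\right)^{2}\right)^{2} = \left(-4 + c\right)^{4}$)
$\left(65 \cdot 6 + z{\left(S{\left(-1 \right)} \right)}\right)^{2} = \left(65 \cdot 6 + \left(-4 - \frac{3}{-1}\right)^{4}\right)^{2} = \left(390 + \left(-4 - -3\right)^{4}\right)^{2} = \left(390 + \left(-4 + 3\right)^{4}\right)^{2} = \left(390 + \left(-1\right)^{4}\right)^{2} = \left(390 + 1\right)^{2} = 391^{2} = 152881$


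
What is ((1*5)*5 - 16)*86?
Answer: 774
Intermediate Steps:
((1*5)*5 - 16)*86 = (5*5 - 16)*86 = (25 - 16)*86 = 9*86 = 774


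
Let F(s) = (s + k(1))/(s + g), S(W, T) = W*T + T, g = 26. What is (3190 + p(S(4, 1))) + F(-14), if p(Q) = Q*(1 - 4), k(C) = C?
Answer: 38087/12 ≈ 3173.9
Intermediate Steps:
S(W, T) = T + T*W (S(W, T) = T*W + T = T + T*W)
p(Q) = -3*Q (p(Q) = Q*(-3) = -3*Q)
F(s) = (1 + s)/(26 + s) (F(s) = (s + 1)/(s + 26) = (1 + s)/(26 + s))
(3190 + p(S(4, 1))) + F(-14) = (3190 - 3*(1 + 4)) + (1 - 14)/(26 - 14) = (3190 - 3*5) - 13/12 = (3190 - 3*5) + (1/12)*(-13) = (3190 - 15) - 13/12 = 3175 - 13/12 = 38087/12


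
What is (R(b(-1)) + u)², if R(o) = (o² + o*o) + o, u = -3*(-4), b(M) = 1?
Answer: 225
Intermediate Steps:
u = 12
R(o) = o + 2*o² (R(o) = (o² + o²) + o = 2*o² + o = o + 2*o²)
(R(b(-1)) + u)² = (1*(1 + 2*1) + 12)² = (1*(1 + 2) + 12)² = (1*3 + 12)² = (3 + 12)² = 15² = 225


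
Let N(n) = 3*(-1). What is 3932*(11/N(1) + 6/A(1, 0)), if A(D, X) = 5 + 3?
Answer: -34405/3 ≈ -11468.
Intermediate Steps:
A(D, X) = 8
N(n) = -3
3932*(11/N(1) + 6/A(1, 0)) = 3932*(11/(-3) + 6/8) = 3932*(11*(-⅓) + 6*(⅛)) = 3932*(-11/3 + ¾) = 3932*(-35/12) = -34405/3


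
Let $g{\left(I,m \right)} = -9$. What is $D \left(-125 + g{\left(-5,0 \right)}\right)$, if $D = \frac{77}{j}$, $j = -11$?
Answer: $938$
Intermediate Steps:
$D = -7$ ($D = \frac{77}{-11} = 77 \left(- \frac{1}{11}\right) = -7$)
$D \left(-125 + g{\left(-5,0 \right)}\right) = - 7 \left(-125 - 9\right) = \left(-7\right) \left(-134\right) = 938$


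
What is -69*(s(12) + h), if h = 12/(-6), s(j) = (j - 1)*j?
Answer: -8970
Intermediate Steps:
s(j) = j*(-1 + j) (s(j) = (-1 + j)*j = j*(-1 + j))
h = -2 (h = 12*(-1/6) = -2)
-69*(s(12) + h) = -69*(12*(-1 + 12) - 2) = -69*(12*11 - 2) = -69*(132 - 2) = -69*130 = -8970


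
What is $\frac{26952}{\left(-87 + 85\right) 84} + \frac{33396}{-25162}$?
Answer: $- \frac{619363}{3829} \approx -161.76$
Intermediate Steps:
$\frac{26952}{\left(-87 + 85\right) 84} + \frac{33396}{-25162} = \frac{26952}{\left(-2\right) 84} + 33396 \left(- \frac{1}{25162}\right) = \frac{26952}{-168} - \frac{726}{547} = 26952 \left(- \frac{1}{168}\right) - \frac{726}{547} = - \frac{1123}{7} - \frac{726}{547} = - \frac{619363}{3829}$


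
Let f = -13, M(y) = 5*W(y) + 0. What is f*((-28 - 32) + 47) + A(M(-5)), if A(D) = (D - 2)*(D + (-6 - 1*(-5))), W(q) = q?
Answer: 871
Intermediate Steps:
M(y) = 5*y (M(y) = 5*y + 0 = 5*y)
A(D) = (-1 + D)*(-2 + D) (A(D) = (-2 + D)*(D + (-6 + 5)) = (-2 + D)*(D - 1) = (-2 + D)*(-1 + D) = (-1 + D)*(-2 + D))
f*((-28 - 32) + 47) + A(M(-5)) = -13*((-28 - 32) + 47) + (2 + (5*(-5))² - 15*(-5)) = -13*(-60 + 47) + (2 + (-25)² - 3*(-25)) = -13*(-13) + (2 + 625 + 75) = 169 + 702 = 871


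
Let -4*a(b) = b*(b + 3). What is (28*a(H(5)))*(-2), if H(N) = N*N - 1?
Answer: 9072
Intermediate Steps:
H(N) = -1 + N² (H(N) = N² - 1 = -1 + N²)
a(b) = -b*(3 + b)/4 (a(b) = -b*(b + 3)/4 = -b*(3 + b)/4)
(28*a(H(5)))*(-2) = (28*(-(-1 + 5²)*(3 + (-1 + 5²))/4))*(-2) = (28*(-(-1 + 25)*(3 + (-1 + 25))/4))*(-2) = (28*(-¼*24*(3 + 24)))*(-2) = (28*(-¼*24*27))*(-2) = (28*(-162))*(-2) = -4536*(-2) = 9072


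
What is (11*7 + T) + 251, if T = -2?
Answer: 326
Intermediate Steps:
(11*7 + T) + 251 = (11*7 - 2) + 251 = (77 - 2) + 251 = 75 + 251 = 326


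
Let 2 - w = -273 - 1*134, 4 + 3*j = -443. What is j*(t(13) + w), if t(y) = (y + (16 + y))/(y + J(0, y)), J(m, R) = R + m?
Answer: -795362/13 ≈ -61182.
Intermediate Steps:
j = -149 (j = -4/3 + (⅓)*(-443) = -4/3 - 443/3 = -149)
w = 409 (w = 2 - (-273 - 1*134) = 2 - (-273 - 134) = 2 - 1*(-407) = 2 + 407 = 409)
t(y) = (16 + 2*y)/(2*y) (t(y) = (y + (16 + y))/(y + (y + 0)) = (16 + 2*y)/(y + y) = (16 + 2*y)/((2*y)) = (16 + 2*y)*(1/(2*y)) = (16 + 2*y)/(2*y))
j*(t(13) + w) = -149*((8 + 13)/13 + 409) = -149*((1/13)*21 + 409) = -149*(21/13 + 409) = -149*5338/13 = -795362/13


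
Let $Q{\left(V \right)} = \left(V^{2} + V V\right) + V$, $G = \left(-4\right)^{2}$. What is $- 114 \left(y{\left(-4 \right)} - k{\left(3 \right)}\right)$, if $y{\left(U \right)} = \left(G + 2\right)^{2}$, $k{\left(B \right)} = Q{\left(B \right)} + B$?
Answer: $-34200$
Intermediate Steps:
$G = 16$
$Q{\left(V \right)} = V + 2 V^{2}$ ($Q{\left(V \right)} = \left(V^{2} + V^{2}\right) + V = 2 V^{2} + V = V + 2 V^{2}$)
$k{\left(B \right)} = B + B \left(1 + 2 B\right)$ ($k{\left(B \right)} = B \left(1 + 2 B\right) + B = B + B \left(1 + 2 B\right)$)
$y{\left(U \right)} = 324$ ($y{\left(U \right)} = \left(16 + 2\right)^{2} = 18^{2} = 324$)
$- 114 \left(y{\left(-4 \right)} - k{\left(3 \right)}\right) = - 114 \left(324 - 2 \cdot 3 \left(1 + 3\right)\right) = - 114 \left(324 - 2 \cdot 3 \cdot 4\right) = - 114 \left(324 - 24\right) = \left(-114\right) 300 = -34200$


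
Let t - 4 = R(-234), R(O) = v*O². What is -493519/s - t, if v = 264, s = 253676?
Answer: -3667036235007/253676 ≈ -1.4456e+7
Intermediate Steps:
R(O) = 264*O²
t = 14455588 (t = 4 + 264*(-234)² = 4 + 264*54756 = 4 + 14455584 = 14455588)
-493519/s - t = -493519/253676 - 1*14455588 = -493519*1/253676 - 14455588 = -493519/253676 - 14455588 = -3667036235007/253676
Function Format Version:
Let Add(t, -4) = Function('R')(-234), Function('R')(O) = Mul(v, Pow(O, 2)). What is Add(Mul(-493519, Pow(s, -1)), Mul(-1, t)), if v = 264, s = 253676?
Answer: Rational(-3667036235007, 253676) ≈ -1.4456e+7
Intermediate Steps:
Function('R')(O) = Mul(264, Pow(O, 2))
t = 14455588 (t = Add(4, Mul(264, Pow(-234, 2))) = Add(4, Mul(264, 54756)) = Add(4, 14455584) = 14455588)
Add(Mul(-493519, Pow(s, -1)), Mul(-1, t)) = Add(Mul(-493519, Pow(253676, -1)), Mul(-1, 14455588)) = Add(Mul(-493519, Rational(1, 253676)), -14455588) = Add(Rational(-493519, 253676), -14455588) = Rational(-3667036235007, 253676)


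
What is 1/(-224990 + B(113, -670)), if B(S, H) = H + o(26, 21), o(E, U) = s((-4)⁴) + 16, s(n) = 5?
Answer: -1/225639 ≈ -4.4319e-6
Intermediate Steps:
o(E, U) = 21 (o(E, U) = 5 + 16 = 21)
B(S, H) = 21 + H (B(S, H) = H + 21 = 21 + H)
1/(-224990 + B(113, -670)) = 1/(-224990 + (21 - 670)) = 1/(-224990 - 649) = 1/(-225639) = -1/225639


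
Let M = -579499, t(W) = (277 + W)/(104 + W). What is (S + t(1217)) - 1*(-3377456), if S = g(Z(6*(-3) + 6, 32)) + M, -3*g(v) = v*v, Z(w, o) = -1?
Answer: 11088306752/3963 ≈ 2.7980e+6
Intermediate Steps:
t(W) = (277 + W)/(104 + W)
g(v) = -v²/3 (g(v) = -v*v/3 = -v²/3)
S = -1738498/3 (S = -⅓*(-1)² - 579499 = -⅓*1 - 579499 = -⅓ - 579499 = -1738498/3 ≈ -5.7950e+5)
(S + t(1217)) - 1*(-3377456) = (-1738498/3 + (277 + 1217)/(104 + 1217)) - 1*(-3377456) = (-1738498/3 + 1494/1321) + 3377456 = -2296551376/3963 + 3377456 = 11088306752/3963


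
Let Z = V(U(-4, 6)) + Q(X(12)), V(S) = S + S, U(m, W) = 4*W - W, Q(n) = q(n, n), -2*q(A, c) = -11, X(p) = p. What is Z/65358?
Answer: 83/130716 ≈ 0.00063496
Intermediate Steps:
q(A, c) = 11/2 (q(A, c) = -½*(-11) = 11/2)
Q(n) = 11/2
U(m, W) = 3*W
V(S) = 2*S
Z = 83/2 (Z = 2*(3*6) + 11/2 = 2*18 + 11/2 = 36 + 11/2 = 83/2 ≈ 41.500)
Z/65358 = (83/2)/65358 = (83/2)*(1/65358) = 83/130716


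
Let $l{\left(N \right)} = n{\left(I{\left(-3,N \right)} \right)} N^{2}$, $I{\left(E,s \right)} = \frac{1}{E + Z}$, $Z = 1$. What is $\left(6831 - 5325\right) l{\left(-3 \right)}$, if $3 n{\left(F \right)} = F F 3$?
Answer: $\frac{6777}{2} \approx 3388.5$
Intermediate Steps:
$I{\left(E,s \right)} = \frac{1}{1 + E}$ ($I{\left(E,s \right)} = \frac{1}{E + 1} = \frac{1}{1 + E}$)
$n{\left(F \right)} = F^{2}$ ($n{\left(F \right)} = \frac{F F 3}{3} = \frac{F^{2} \cdot 3}{3} = \frac{3 F^{2}}{3} = F^{2}$)
$l{\left(N \right)} = \frac{N^{2}}{4}$ ($l{\left(N \right)} = \left(\frac{1}{1 - 3}\right)^{2} N^{2} = \left(\frac{1}{-2}\right)^{2} N^{2} = \left(- \frac{1}{2}\right)^{2} N^{2} = \frac{N^{2}}{4}$)
$\left(6831 - 5325\right) l{\left(-3 \right)} = \left(6831 - 5325\right) \frac{\left(-3\right)^{2}}{4} = 1506 \cdot \frac{1}{4} \cdot 9 = 1506 \cdot \frac{9}{4} = \frac{6777}{2}$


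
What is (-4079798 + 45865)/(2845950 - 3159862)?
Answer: 4033933/313912 ≈ 12.851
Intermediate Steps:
(-4079798 + 45865)/(2845950 - 3159862) = -4033933/(-313912) = -4033933*(-1/313912) = 4033933/313912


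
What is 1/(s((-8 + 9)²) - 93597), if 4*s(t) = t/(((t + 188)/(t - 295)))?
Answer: -18/1684753 ≈ -1.0684e-5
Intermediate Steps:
s(t) = t*(-295 + t)/(4*(188 + t)) (s(t) = (t/(((t + 188)/(t - 295))))/4 = (t/(((188 + t)/(-295 + t))))/4 = (t*((-295 + t)/(188 + t)))/4 = (t*(-295 + t)/(188 + t))/4 = t*(-295 + t)/(4*(188 + t)))
1/(s((-8 + 9)²) - 93597) = 1/((-8 + 9)²*(-295 + (-8 + 9)²)/(4*(188 + (-8 + 9)²)) - 93597) = 1/((¼)*1²*(-295 + 1²)/(188 + 1²) - 93597) = 1/((¼)*1*(-295 + 1)/(188 + 1) - 93597) = 1/((¼)*1*(-294)/189 - 93597) = 1/((¼)*1*(1/189)*(-294) - 93597) = 1/(-7/18 - 93597) = 1/(-1684753/18) = -18/1684753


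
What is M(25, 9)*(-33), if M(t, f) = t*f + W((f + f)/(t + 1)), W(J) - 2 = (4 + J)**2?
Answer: -1388772/169 ≈ -8217.6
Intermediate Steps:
W(J) = 2 + (4 + J)**2
M(t, f) = 2 + (4 + 2*f/(1 + t))**2 + f*t (M(t, f) = t*f + (2 + (4 + (f + f)/(t + 1))**2) = f*t + (2 + (4 + (2*f)/(1 + t))**2) = f*t + (2 + (4 + 2*f/(1 + t))**2) = 2 + (4 + 2*f/(1 + t))**2 + f*t)
M(25, 9)*(-33) = (2 + 9*25 + 4*(2 + 9 + 2*25)**2/(1 + 25)**2)*(-33) = (2 + 225 + 4*(2 + 9 + 50)**2/26**2)*(-33) = (2 + 225 + 4*(1/676)*61**2)*(-33) = (2 + 225 + 4*(1/676)*3721)*(-33) = (2 + 225 + 3721/169)*(-33) = (42084/169)*(-33) = -1388772/169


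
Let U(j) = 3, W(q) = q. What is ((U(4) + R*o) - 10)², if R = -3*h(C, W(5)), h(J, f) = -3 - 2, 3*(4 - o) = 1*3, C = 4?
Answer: 1444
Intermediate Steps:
o = 3 (o = 4 - 3/3 = 4 - ⅓*3 = 4 - 1 = 3)
h(J, f) = -5
R = 15 (R = -3*(-5) = 15)
((U(4) + R*o) - 10)² = ((3 + 15*3) - 10)² = ((3 + 45) - 10)² = (48 - 10)² = 38² = 1444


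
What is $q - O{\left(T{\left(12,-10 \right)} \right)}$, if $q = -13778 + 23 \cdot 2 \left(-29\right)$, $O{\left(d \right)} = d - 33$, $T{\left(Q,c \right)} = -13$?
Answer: $-15066$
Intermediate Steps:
$O{\left(d \right)} = -33 + d$
$q = -15112$ ($q = -13778 + 46 \left(-29\right) = -13778 - 1334 = -15112$)
$q - O{\left(T{\left(12,-10 \right)} \right)} = -15112 - \left(-33 - 13\right) = -15112 - -46 = -15112 + 46 = -15066$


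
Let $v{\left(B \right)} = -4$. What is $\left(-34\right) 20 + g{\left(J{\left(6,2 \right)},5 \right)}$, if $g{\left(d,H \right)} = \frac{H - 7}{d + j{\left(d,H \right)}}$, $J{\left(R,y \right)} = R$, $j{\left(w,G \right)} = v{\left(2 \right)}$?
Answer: $-681$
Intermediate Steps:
$j{\left(w,G \right)} = -4$
$g{\left(d,H \right)} = \frac{-7 + H}{-4 + d}$ ($g{\left(d,H \right)} = \frac{H - 7}{d - 4} = \frac{-7 + H}{-4 + d}$)
$\left(-34\right) 20 + g{\left(J{\left(6,2 \right)},5 \right)} = \left(-34\right) 20 + \frac{-7 + 5}{-4 + 6} = -680 + \frac{1}{2} \left(-2\right) = -680 - 1 = -681$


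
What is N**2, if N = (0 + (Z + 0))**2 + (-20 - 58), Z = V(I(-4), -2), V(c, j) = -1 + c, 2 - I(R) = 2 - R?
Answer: 2809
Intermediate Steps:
I(R) = R (I(R) = 2 - (2 - R) = 2 + (-2 + R) = R)
Z = -5 (Z = -1 - 4 = -5)
N = -53 (N = (0 + (-5 + 0))**2 + (-20 - 58) = (0 - 5)**2 - 78 = (-5)**2 - 78 = 25 - 78 = -53)
N**2 = (-53)**2 = 2809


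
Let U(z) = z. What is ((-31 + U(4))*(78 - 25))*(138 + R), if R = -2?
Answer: -194616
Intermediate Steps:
((-31 + U(4))*(78 - 25))*(138 + R) = ((-31 + 4)*(78 - 25))*(138 - 2) = -27*53*136 = -1431*136 = -194616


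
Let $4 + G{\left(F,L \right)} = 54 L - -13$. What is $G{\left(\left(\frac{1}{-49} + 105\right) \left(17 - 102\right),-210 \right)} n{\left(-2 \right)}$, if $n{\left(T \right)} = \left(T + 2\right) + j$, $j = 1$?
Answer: $-11331$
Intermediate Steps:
$G{\left(F,L \right)} = 9 + 54 L$ ($G{\left(F,L \right)} = -4 + \left(54 L - -13\right) = -4 + \left(54 L + 13\right) = -4 + \left(13 + 54 L\right) = 9 + 54 L$)
$n{\left(T \right)} = 3 + T$ ($n{\left(T \right)} = \left(T + 2\right) + 1 = \left(2 + T\right) + 1 = 3 + T$)
$G{\left(\left(\frac{1}{-49} + 105\right) \left(17 - 102\right),-210 \right)} n{\left(-2 \right)} = \left(9 + 54 \left(-210\right)\right) \left(3 - 2\right) = \left(9 - 11340\right) 1 = \left(-11331\right) 1 = -11331$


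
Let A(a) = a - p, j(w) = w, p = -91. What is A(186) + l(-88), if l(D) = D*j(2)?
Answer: 101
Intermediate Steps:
A(a) = 91 + a (A(a) = a - 1*(-91) = a + 91 = 91 + a)
l(D) = 2*D (l(D) = D*2 = 2*D)
A(186) + l(-88) = (91 + 186) + 2*(-88) = 277 - 176 = 101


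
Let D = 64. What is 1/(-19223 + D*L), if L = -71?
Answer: -1/23767 ≈ -4.2075e-5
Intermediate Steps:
1/(-19223 + D*L) = 1/(-19223 + 64*(-71)) = 1/(-19223 - 4544) = 1/(-23767) = -1/23767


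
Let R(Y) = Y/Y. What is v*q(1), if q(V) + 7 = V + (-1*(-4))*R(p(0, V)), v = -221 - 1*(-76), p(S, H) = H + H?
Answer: 290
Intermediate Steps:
p(S, H) = 2*H
R(Y) = 1
v = -145 (v = -221 + 76 = -145)
q(V) = -3 + V (q(V) = -7 + (V - 1*(-4)*1) = -7 + (V + 4*1) = -7 + (V + 4) = -7 + (4 + V) = -3 + V)
v*q(1) = -145*(-3 + 1) = -145*(-2) = 290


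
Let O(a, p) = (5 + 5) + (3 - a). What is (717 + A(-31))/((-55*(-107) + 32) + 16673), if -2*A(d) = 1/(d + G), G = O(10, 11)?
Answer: 40153/1265040 ≈ 0.031740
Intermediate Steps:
O(a, p) = 13 - a (O(a, p) = 10 + (3 - a) = 13 - a)
G = 3 (G = 13 - 1*10 = 13 - 10 = 3)
A(d) = -1/(2*(3 + d)) (A(d) = -1/(2*(d + 3)) = -1/(2*(3 + d)))
(717 + A(-31))/((-55*(-107) + 32) + 16673) = (717 - 1/(6 + 2*(-31)))/((-55*(-107) + 32) + 16673) = (717 - 1/(6 - 62))/((5885 + 32) + 16673) = (717 - 1/(-56))/(5917 + 16673) = (717 - 1*(-1/56))/22590 = (717 + 1/56)*(1/22590) = (40153/56)*(1/22590) = 40153/1265040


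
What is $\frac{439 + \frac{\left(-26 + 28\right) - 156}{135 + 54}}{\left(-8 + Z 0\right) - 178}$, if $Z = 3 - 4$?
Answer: $- \frac{11831}{5022} \approx -2.3558$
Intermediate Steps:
$Z = -1$
$\frac{439 + \frac{\left(-26 + 28\right) - 156}{135 + 54}}{\left(-8 + Z 0\right) - 178} = \frac{439 + \frac{\left(-26 + 28\right) - 156}{135 + 54}}{\left(-8 - 0\right) - 178} = \frac{439 + \frac{2 - 156}{189}}{\left(-8 + 0\right) - 178} = \frac{439 - \frac{22}{27}}{-8 - 178} = \frac{439 - \frac{22}{27}}{-186} = \frac{11831}{27} \left(- \frac{1}{186}\right) = - \frac{11831}{5022}$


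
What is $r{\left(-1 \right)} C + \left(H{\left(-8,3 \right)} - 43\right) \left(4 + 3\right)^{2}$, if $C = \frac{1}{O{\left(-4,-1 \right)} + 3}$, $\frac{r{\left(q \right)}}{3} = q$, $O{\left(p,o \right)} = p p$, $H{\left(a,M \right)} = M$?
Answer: $- \frac{37243}{19} \approx -1960.2$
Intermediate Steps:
$O{\left(p,o \right)} = p^{2}$
$r{\left(q \right)} = 3 q$
$C = \frac{1}{19}$ ($C = \frac{1}{\left(-4\right)^{2} + 3} = \frac{1}{16 + 3} = \frac{1}{19} \approx 0.052632$)
$r{\left(-1 \right)} C + \left(H{\left(-8,3 \right)} - 43\right) \left(4 + 3\right)^{2} = 3 \left(-1\right) \frac{1}{19} + \left(3 - 43\right) \left(4 + 3\right)^{2} = \left(-3\right) \frac{1}{19} - 40 \cdot 7^{2} = - \frac{3}{19} - 1960 = - \frac{37243}{19}$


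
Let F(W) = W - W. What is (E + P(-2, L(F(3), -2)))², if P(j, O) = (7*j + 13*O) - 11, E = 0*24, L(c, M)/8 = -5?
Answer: 297025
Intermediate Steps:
F(W) = 0
L(c, M) = -40 (L(c, M) = 8*(-5) = -40)
E = 0
P(j, O) = -11 + 7*j + 13*O
(E + P(-2, L(F(3), -2)))² = (0 + (-11 + 7*(-2) + 13*(-40)))² = (0 + (-11 - 14 - 520))² = (0 - 545)² = (-545)² = 297025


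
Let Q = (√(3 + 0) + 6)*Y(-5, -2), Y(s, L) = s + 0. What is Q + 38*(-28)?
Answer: -1094 - 5*√3 ≈ -1102.7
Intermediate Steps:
Y(s, L) = s
Q = -30 - 5*√3 (Q = (√(3 + 0) + 6)*(-5) = (√3 + 6)*(-5) = (6 + √3)*(-5) = -30 - 5*√3 ≈ -38.660)
Q + 38*(-28) = (-30 - 5*√3) + 38*(-28) = (-30 - 5*√3) - 1064 = -1094 - 5*√3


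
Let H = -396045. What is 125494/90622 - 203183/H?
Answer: 34057060528/17945194995 ≈ 1.8978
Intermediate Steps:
125494/90622 - 203183/H = 125494/90622 - 203183/(-396045) = 125494*(1/90622) - 203183*(-1/396045) = 62747/45311 + 203183/396045 = 34057060528/17945194995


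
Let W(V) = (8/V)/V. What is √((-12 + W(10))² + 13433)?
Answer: √8484429/25 ≈ 116.51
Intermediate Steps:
W(V) = 8/V²
√((-12 + W(10))² + 13433) = √((-12 + 8/10²)² + 13433) = √((-12 + 8*(1/100))² + 13433) = √((-12 + 2/25)² + 13433) = √((-298/25)² + 13433) = √(88804/625 + 13433) = √(8484429/625) = √8484429/25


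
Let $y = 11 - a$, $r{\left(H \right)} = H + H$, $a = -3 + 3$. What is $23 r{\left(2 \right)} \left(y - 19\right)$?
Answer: $-736$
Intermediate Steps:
$a = 0$
$r{\left(H \right)} = 2 H$
$y = 11$ ($y = 11 - 0 = 11 + 0 = 11$)
$23 r{\left(2 \right)} \left(y - 19\right) = 23 \cdot 2 \cdot 2 \left(11 - 19\right) = 23 \cdot 4 \left(-8\right) = 92 \left(-8\right) = -736$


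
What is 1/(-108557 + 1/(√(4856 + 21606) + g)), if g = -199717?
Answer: -2164998584692978/235025751369355951931 + √26462/470051502738711903862 ≈ -9.2118e-6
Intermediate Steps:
1/(-108557 + 1/(√(4856 + 21606) + g)) = 1/(-108557 + 1/(√(4856 + 21606) - 199717)) = 1/(-108557 + 1/(√26462 - 199717)) = 1/(-108557 + 1/(-199717 + √26462))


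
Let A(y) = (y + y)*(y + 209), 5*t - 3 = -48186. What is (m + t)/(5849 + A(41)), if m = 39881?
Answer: 151222/131745 ≈ 1.1478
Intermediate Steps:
t = -48183/5 (t = ⅗ + (⅕)*(-48186) = ⅗ - 48186/5 = -48183/5 ≈ -9636.6)
A(y) = 2*y*(209 + y) (A(y) = (2*y)*(209 + y) = 2*y*(209 + y))
(m + t)/(5849 + A(41)) = (39881 - 48183/5)/(5849 + 2*41*(209 + 41)) = 151222/(5*(5849 + 2*41*250)) = 151222/(5*(5849 + 20500)) = (151222/5)/26349 = (151222/5)*(1/26349) = 151222/131745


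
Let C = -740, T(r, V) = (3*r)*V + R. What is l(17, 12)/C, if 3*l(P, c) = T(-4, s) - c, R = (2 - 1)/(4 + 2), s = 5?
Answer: 431/13320 ≈ 0.032357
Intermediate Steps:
R = ⅙ (R = 1/6 = 1*(⅙) = ⅙ ≈ 0.16667)
T(r, V) = ⅙ + 3*V*r (T(r, V) = (3*r)*V + ⅙ = 3*V*r + ⅙ = ⅙ + 3*V*r)
l(P, c) = -359/18 - c/3 (l(P, c) = ((⅙ + 3*5*(-4)) - c)/3 = ((⅙ - 60) - c)/3 = (-359/6 - c)/3 = -359/18 - c/3)
l(17, 12)/C = (-359/18 - ⅓*12)/(-740) = (-359/18 - 4)*(-1/740) = -431/18*(-1/740) = 431/13320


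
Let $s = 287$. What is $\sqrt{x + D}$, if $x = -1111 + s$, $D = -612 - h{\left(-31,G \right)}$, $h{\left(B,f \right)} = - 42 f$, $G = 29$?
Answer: $i \sqrt{218} \approx 14.765 i$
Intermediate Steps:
$D = 606$ ($D = -612 - \left(-42\right) 29 = -612 - -1218 = -612 + 1218 = 606$)
$x = -824$ ($x = -1111 + 287 = -824$)
$\sqrt{x + D} = \sqrt{-824 + 606} = \sqrt{-218} = i \sqrt{218}$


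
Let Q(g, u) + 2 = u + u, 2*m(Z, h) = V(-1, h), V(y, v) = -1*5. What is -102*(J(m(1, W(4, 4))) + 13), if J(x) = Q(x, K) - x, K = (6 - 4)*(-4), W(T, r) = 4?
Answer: 255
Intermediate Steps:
V(y, v) = -5
m(Z, h) = -5/2 (m(Z, h) = (½)*(-5) = -5/2)
K = -8 (K = 2*(-4) = -8)
Q(g, u) = -2 + 2*u (Q(g, u) = -2 + (u + u) = -2 + 2*u)
J(x) = -18 - x (J(x) = (-2 + 2*(-8)) - x = (-2 - 16) - x = -18 - x)
-102*(J(m(1, W(4, 4))) + 13) = -102*((-18 - 1*(-5/2)) + 13) = -102*((-18 + 5/2) + 13) = -102*(-31/2 + 13) = -102*(-5/2) = 255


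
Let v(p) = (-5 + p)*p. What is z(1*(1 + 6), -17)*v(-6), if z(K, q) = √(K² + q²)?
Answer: 858*√2 ≈ 1213.4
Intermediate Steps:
v(p) = p*(-5 + p)
z(1*(1 + 6), -17)*v(-6) = √((1*(1 + 6))² + (-17)²)*(-6*(-5 - 6)) = √((1*7)² + 289)*(-6*(-11)) = √(7² + 289)*66 = √(49 + 289)*66 = √338*66 = (13*√2)*66 = 858*√2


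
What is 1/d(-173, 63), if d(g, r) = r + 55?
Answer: 1/118 ≈ 0.0084746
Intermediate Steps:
d(g, r) = 55 + r
1/d(-173, 63) = 1/(55 + 63) = 1/118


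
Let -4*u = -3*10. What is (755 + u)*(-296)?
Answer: -225700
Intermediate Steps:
u = 15/2 (u = -(-3)*10/4 = -¼*(-30) = 15/2 ≈ 7.5000)
(755 + u)*(-296) = (755 + 15/2)*(-296) = (1525/2)*(-296) = -225700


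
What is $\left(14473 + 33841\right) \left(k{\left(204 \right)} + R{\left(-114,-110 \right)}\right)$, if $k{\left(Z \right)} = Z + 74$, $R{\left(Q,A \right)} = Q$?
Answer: $7923496$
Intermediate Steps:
$k{\left(Z \right)} = 74 + Z$
$\left(14473 + 33841\right) \left(k{\left(204 \right)} + R{\left(-114,-110 \right)}\right) = \left(14473 + 33841\right) \left(\left(74 + 204\right) - 114\right) = 48314 \left(278 - 114\right) = 48314 \cdot 164 = 7923496$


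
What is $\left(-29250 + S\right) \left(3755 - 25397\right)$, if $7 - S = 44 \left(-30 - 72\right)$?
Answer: $535747710$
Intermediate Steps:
$S = 4495$ ($S = 7 - 44 \left(-30 - 72\right) = 7 - 44 \left(-102\right) = 7 - -4488 = 7 + 4488 = 4495$)
$\left(-29250 + S\right) \left(3755 - 25397\right) = \left(-29250 + 4495\right) \left(3755 - 25397\right) = \left(-24755\right) \left(-21642\right) = 535747710$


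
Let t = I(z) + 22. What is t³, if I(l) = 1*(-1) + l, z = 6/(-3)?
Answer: 6859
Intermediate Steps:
z = -2 (z = 6*(-⅓) = -2)
I(l) = -1 + l
t = 19 (t = (-1 - 2) + 22 = -3 + 22 = 19)
t³ = 19³ = 6859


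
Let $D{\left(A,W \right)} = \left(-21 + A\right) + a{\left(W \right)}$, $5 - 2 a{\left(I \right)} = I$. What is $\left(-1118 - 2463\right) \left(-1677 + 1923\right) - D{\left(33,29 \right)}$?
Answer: $-880926$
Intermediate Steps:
$a{\left(I \right)} = \frac{5}{2} - \frac{I}{2}$
$D{\left(A,W \right)} = - \frac{37}{2} + A - \frac{W}{2}$ ($D{\left(A,W \right)} = \left(-21 + A\right) - \left(- \frac{5}{2} + \frac{W}{2}\right) = - \frac{37}{2} + A - \frac{W}{2}$)
$\left(-1118 - 2463\right) \left(-1677 + 1923\right) - D{\left(33,29 \right)} = \left(-1118 - 2463\right) \left(-1677 + 1923\right) - \left(- \frac{37}{2} + 33 - \frac{29}{2}\right) = \left(-3581\right) 246 - \left(- \frac{37}{2} + 33 - \frac{29}{2}\right) = -880926 - 0 = -880926 + 0 = -880926$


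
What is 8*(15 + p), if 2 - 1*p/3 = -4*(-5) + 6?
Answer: -456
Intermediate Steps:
p = -72 (p = 6 - 3*(-4*(-5) + 6) = 6 - 3*(20 + 6) = 6 - 3*26 = 6 - 78 = -72)
8*(15 + p) = 8*(15 - 72) = 8*(-57) = -456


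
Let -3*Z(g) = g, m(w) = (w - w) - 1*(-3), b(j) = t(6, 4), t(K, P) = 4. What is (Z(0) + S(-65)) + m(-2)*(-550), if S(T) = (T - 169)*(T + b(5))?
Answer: 12624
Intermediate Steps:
b(j) = 4
m(w) = 3 (m(w) = 0 + 3 = 3)
Z(g) = -g/3
S(T) = (-169 + T)*(4 + T) (S(T) = (T - 169)*(T + 4) = (-169 + T)*(4 + T))
(Z(0) + S(-65)) + m(-2)*(-550) = (-1/3*0 + (-676 + (-65)**2 - 165*(-65))) + 3*(-550) = (0 + (-676 + 4225 + 10725)) - 1650 = (0 + 14274) - 1650 = 14274 - 1650 = 12624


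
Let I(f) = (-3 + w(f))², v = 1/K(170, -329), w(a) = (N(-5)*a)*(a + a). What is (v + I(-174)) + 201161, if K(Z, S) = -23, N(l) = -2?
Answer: 337343452029/23 ≈ 1.4667e+10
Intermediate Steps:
w(a) = -4*a² (w(a) = (-2*a)*(a + a) = (-2*a)*(2*a) = -4*a²)
v = -1/23 (v = 1/(-23) = -1/23 ≈ -0.043478)
I(f) = (-3 - 4*f²)²
(v + I(-174)) + 201161 = (-1/23 + (3 + 4*(-174)²)²) + 201161 = (-1/23 + (3 + 4*30276)²) + 201161 = (-1/23 + (3 + 121104)²) + 201161 = (-1/23 + 121107²) + 201161 = (-1/23 + 14666905449) + 201161 = 337338825326/23 + 201161 = 337343452029/23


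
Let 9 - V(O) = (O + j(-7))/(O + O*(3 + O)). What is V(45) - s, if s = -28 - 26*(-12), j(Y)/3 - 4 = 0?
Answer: -202144/735 ≈ -275.03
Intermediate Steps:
j(Y) = 12 (j(Y) = 12 + 3*0 = 12 + 0 = 12)
V(O) = 9 - (12 + O)/(O + O*(3 + O)) (V(O) = 9 - (O + 12)/(O + O*(3 + O)) = 9 - (12 + O)/(O + O*(3 + O)))
s = 284 (s = -28 + 312 = 284)
V(45) - s = (-12 + 9*45² + 35*45)/(45*(4 + 45)) - 1*284 = (1/45)*(-12 + 9*2025 + 1575)/49 - 284 = (1/45)*(1/49)*(-12 + 18225 + 1575) - 284 = (1/45)*(1/49)*19788 - 284 = 6596/735 - 284 = -202144/735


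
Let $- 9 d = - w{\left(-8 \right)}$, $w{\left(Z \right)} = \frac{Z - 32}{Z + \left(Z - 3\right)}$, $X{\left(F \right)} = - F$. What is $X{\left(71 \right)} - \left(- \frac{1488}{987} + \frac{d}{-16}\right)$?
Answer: $- \frac{7817501}{112518} \approx -69.478$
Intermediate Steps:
$w{\left(Z \right)} = \frac{-32 + Z}{-3 + 2 Z}$ ($w{\left(Z \right)} = \frac{-32 + Z}{Z + \left(Z - 3\right)} = \frac{-32 + Z}{Z + \left(-3 + Z\right)} = \frac{-32 + Z}{-3 + 2 Z}$)
$d = \frac{40}{171}$ ($d = - \frac{\left(-1\right) \frac{-32 - 8}{-3 + 2 \left(-8\right)}}{9} = - \frac{\left(-1\right) \frac{1}{-3 - 16} \left(-40\right)}{9} = - \frac{\left(-1\right) \frac{1}{-19} \left(-40\right)}{9} = - \frac{\left(-1\right) \left(\left(- \frac{1}{19}\right) \left(-40\right)\right)}{9} = - \frac{\left(-1\right) \frac{40}{19}}{9} = \left(- \frac{1}{9}\right) \left(- \frac{40}{19}\right) = \frac{40}{171} \approx 0.23392$)
$X{\left(71 \right)} - \left(- \frac{1488}{987} + \frac{d}{-16}\right) = \left(-1\right) 71 - \left(- \frac{1488}{987} + \frac{40}{171 \left(-16\right)}\right) = -71 - \left(\left(-1488\right) \frac{1}{987} + \frac{40}{171} \left(- \frac{1}{16}\right)\right) = -71 - \left(- \frac{496}{329} - \frac{5}{342}\right) = -71 - - \frac{171277}{112518} = -71 + \frac{171277}{112518} = - \frac{7817501}{112518}$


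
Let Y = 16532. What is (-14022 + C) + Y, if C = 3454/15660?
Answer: 19655027/7830 ≈ 2510.2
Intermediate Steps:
C = 1727/7830 (C = 3454*(1/15660) = 1727/7830 ≈ 0.22056)
(-14022 + C) + Y = (-14022 + 1727/7830) + 16532 = -109790533/7830 + 16532 = 19655027/7830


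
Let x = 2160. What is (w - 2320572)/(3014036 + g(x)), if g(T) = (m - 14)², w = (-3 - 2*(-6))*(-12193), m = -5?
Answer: -810103/1004799 ≈ -0.80623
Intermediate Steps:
w = -109737 (w = (-3 + 12)*(-12193) = 9*(-12193) = -109737)
g(T) = 361 (g(T) = (-5 - 14)² = (-19)² = 361)
(w - 2320572)/(3014036 + g(x)) = (-109737 - 2320572)/(3014036 + 361) = -2430309/3014397 = -2430309*1/3014397 = -810103/1004799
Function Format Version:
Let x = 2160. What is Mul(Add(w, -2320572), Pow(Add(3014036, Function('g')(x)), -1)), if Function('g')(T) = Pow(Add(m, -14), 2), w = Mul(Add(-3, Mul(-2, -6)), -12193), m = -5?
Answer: Rational(-810103, 1004799) ≈ -0.80623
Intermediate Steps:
w = -109737 (w = Mul(Add(-3, 12), -12193) = Mul(9, -12193) = -109737)
Function('g')(T) = 361 (Function('g')(T) = Pow(Add(-5, -14), 2) = Pow(-19, 2) = 361)
Mul(Add(w, -2320572), Pow(Add(3014036, Function('g')(x)), -1)) = Mul(Add(-109737, -2320572), Pow(Add(3014036, 361), -1)) = Mul(-2430309, Pow(3014397, -1)) = Mul(-2430309, Rational(1, 3014397)) = Rational(-810103, 1004799)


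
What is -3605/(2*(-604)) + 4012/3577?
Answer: 17741581/4321016 ≈ 4.1059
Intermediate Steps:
-3605/(2*(-604)) + 4012/3577 = -3605/(-1208) + 4012*(1/3577) = -3605*(-1/1208) + 4012/3577 = 3605/1208 + 4012/3577 = 17741581/4321016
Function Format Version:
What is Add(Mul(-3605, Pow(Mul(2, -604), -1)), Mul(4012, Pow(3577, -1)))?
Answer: Rational(17741581, 4321016) ≈ 4.1059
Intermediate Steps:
Add(Mul(-3605, Pow(Mul(2, -604), -1)), Mul(4012, Pow(3577, -1))) = Add(Mul(-3605, Pow(-1208, -1)), Mul(4012, Rational(1, 3577))) = Add(Mul(-3605, Rational(-1, 1208)), Rational(4012, 3577)) = Add(Rational(3605, 1208), Rational(4012, 3577)) = Rational(17741581, 4321016)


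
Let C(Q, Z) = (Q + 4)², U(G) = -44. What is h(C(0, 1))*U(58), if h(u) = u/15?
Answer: -704/15 ≈ -46.933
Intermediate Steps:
C(Q, Z) = (4 + Q)²
h(u) = u/15 (h(u) = u*(1/15) = u/15)
h(C(0, 1))*U(58) = ((4 + 0)²/15)*(-44) = ((1/15)*4²)*(-44) = ((1/15)*16)*(-44) = (16/15)*(-44) = -704/15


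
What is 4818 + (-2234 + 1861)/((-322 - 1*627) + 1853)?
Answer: 4355099/904 ≈ 4817.6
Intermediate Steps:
4818 + (-2234 + 1861)/((-322 - 1*627) + 1853) = 4818 - 373/((-322 - 627) + 1853) = 4818 - 373/(-949 + 1853) = 4818 - 373/904 = 4355099/904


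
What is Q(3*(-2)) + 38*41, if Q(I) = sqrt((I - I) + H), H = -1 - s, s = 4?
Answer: 1558 + I*sqrt(5) ≈ 1558.0 + 2.2361*I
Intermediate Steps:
H = -5 (H = -1 - 1*4 = -1 - 4 = -5)
Q(I) = I*sqrt(5) (Q(I) = sqrt((I - I) - 5) = sqrt(0 - 5) = sqrt(-5) = I*sqrt(5))
Q(3*(-2)) + 38*41 = I*sqrt(5) + 38*41 = I*sqrt(5) + 1558 = 1558 + I*sqrt(5)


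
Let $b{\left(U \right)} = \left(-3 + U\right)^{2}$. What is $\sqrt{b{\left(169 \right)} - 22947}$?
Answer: $\sqrt{4609} \approx 67.89$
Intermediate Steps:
$\sqrt{b{\left(169 \right)} - 22947} = \sqrt{\left(-3 + 169\right)^{2} - 22947} = \sqrt{166^{2} - 22947} = \sqrt{27556 - 22947} = \sqrt{4609}$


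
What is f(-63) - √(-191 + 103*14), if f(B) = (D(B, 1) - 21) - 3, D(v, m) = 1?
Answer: -23 - 3*√139 ≈ -58.370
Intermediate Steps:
f(B) = -23 (f(B) = (1 - 21) - 3 = -20 - 3 = -23)
f(-63) - √(-191 + 103*14) = -23 - √(-191 + 103*14) = -23 - √(-191 + 1442) = -23 - √1251 = -23 - 3*√139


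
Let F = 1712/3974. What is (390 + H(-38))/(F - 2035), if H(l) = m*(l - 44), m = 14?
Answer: 1506146/4042689 ≈ 0.37256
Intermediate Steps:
H(l) = -616 + 14*l (H(l) = 14*(l - 44) = 14*(-44 + l) = -616 + 14*l)
F = 856/1987 (F = 1712*(1/3974) = 856/1987 ≈ 0.43080)
(390 + H(-38))/(F - 2035) = (390 + (-616 + 14*(-38)))/(856/1987 - 2035) = (390 + (-616 - 532))/(-4042689/1987) = (390 - 1148)*(-1987/4042689) = -758*(-1987/4042689) = 1506146/4042689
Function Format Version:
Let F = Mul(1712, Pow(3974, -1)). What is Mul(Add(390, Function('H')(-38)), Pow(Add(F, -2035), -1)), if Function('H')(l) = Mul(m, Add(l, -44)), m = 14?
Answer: Rational(1506146, 4042689) ≈ 0.37256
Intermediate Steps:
Function('H')(l) = Add(-616, Mul(14, l)) (Function('H')(l) = Mul(14, Add(l, -44)) = Mul(14, Add(-44, l)) = Add(-616, Mul(14, l)))
F = Rational(856, 1987) (F = Mul(1712, Rational(1, 3974)) = Rational(856, 1987) ≈ 0.43080)
Mul(Add(390, Function('H')(-38)), Pow(Add(F, -2035), -1)) = Mul(Add(390, Add(-616, Mul(14, -38))), Pow(Add(Rational(856, 1987), -2035), -1)) = Mul(Add(390, Add(-616, -532)), Pow(Rational(-4042689, 1987), -1)) = Mul(Add(390, -1148), Rational(-1987, 4042689)) = Mul(-758, Rational(-1987, 4042689)) = Rational(1506146, 4042689)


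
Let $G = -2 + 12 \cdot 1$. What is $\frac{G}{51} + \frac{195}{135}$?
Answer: $\frac{251}{153} \approx 1.6405$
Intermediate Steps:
$G = 10$ ($G = -2 + 12 = 10$)
$\frac{G}{51} + \frac{195}{135} = \frac{10}{51} + \frac{195}{135} = 10 \cdot \frac{1}{51} + 195 \cdot \frac{1}{135} = \frac{10}{51} + \frac{13}{9} = \frac{251}{153}$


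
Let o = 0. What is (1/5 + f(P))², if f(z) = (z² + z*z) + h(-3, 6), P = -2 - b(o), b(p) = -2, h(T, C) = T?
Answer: 196/25 ≈ 7.8400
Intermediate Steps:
P = 0 (P = -2 - 1*(-2) = -2 + 2 = 0)
f(z) = -3 + 2*z² (f(z) = (z² + z*z) - 3 = (z² + z²) - 3 = 2*z² - 3 = -3 + 2*z²)
(1/5 + f(P))² = (1/5 + (-3 + 2*0²))² = (⅕ + (-3 + 2*0))² = (⅕ + (-3 + 0))² = (⅕ - 3)² = (-14/5)² = 196/25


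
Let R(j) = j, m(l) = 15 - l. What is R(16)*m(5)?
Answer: 160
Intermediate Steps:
R(16)*m(5) = 16*(15 - 1*5) = 16*(15 - 5) = 16*10 = 160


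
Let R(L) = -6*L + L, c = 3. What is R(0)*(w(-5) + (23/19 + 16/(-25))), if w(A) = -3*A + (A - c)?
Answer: 0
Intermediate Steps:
R(L) = -5*L
w(A) = -3 - 2*A (w(A) = -3*A + (A - 1*3) = -3*A + (A - 3) = -3*A + (-3 + A) = -3 - 2*A)
R(0)*(w(-5) + (23/19 + 16/(-25))) = (-5*0)*((-3 - 2*(-5)) + (23/19 + 16/(-25))) = 0*((-3 + 10) + (23*(1/19) + 16*(-1/25))) = 0*(7 + (23/19 - 16/25)) = 0*(7 + 271/475) = 0*(3596/475) = 0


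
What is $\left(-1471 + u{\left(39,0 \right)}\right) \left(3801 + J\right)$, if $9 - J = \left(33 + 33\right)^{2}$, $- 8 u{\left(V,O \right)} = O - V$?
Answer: $\frac{3202017}{4} \approx 8.005 \cdot 10^{5}$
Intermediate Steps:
$u{\left(V,O \right)} = - \frac{O}{8} + \frac{V}{8}$ ($u{\left(V,O \right)} = - \frac{O - V}{8} = - \frac{O}{8} + \frac{V}{8}$)
$J = -4347$ ($J = 9 - \left(33 + 33\right)^{2} = 9 - 66^{2} = 9 - 4356 = -4347$)
$\left(-1471 + u{\left(39,0 \right)}\right) \left(3801 + J\right) = \left(-1471 + \left(\left(- \frac{1}{8}\right) 0 + \frac{1}{8} \cdot 39\right)\right) \left(3801 - 4347\right) = \left(-1471 + \left(0 + \frac{39}{8}\right)\right) \left(-546\right) = \left(-1471 + \frac{39}{8}\right) \left(-546\right) = \left(- \frac{11729}{8}\right) \left(-546\right) = \frac{3202017}{4}$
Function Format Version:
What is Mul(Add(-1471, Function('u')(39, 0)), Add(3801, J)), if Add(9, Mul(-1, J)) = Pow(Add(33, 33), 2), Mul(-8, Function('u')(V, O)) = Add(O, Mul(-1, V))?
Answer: Rational(3202017, 4) ≈ 8.0050e+5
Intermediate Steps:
Function('u')(V, O) = Add(Mul(Rational(-1, 8), O), Mul(Rational(1, 8), V)) (Function('u')(V, O) = Mul(Rational(-1, 8), Add(O, Mul(-1, V))) = Add(Mul(Rational(-1, 8), O), Mul(Rational(1, 8), V)))
J = -4347 (J = Add(9, Mul(-1, Pow(Add(33, 33), 2))) = Add(9, Mul(-1, Pow(66, 2))) = Add(9, Mul(-1, 4356)) = Add(9, -4356) = -4347)
Mul(Add(-1471, Function('u')(39, 0)), Add(3801, J)) = Mul(Add(-1471, Add(Mul(Rational(-1, 8), 0), Mul(Rational(1, 8), 39))), Add(3801, -4347)) = Mul(Add(-1471, Add(0, Rational(39, 8))), -546) = Mul(Add(-1471, Rational(39, 8)), -546) = Mul(Rational(-11729, 8), -546) = Rational(3202017, 4)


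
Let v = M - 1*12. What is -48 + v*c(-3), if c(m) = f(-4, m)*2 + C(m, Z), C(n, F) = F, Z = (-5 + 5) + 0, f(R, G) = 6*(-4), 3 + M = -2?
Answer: 768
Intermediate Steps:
M = -5 (M = -3 - 2 = -5)
f(R, G) = -24
Z = 0 (Z = 0 + 0 = 0)
c(m) = -48 (c(m) = -24*2 + 0 = -48 + 0 = -48)
v = -17 (v = -5 - 1*12 = -5 - 12 = -17)
-48 + v*c(-3) = -48 - 17*(-48) = -48 + 816 = 768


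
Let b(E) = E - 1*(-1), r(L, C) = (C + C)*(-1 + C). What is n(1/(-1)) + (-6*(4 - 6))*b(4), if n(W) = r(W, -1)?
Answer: 64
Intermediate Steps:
r(L, C) = 2*C*(-1 + C) (r(L, C) = (2*C)*(-1 + C) = 2*C*(-1 + C))
n(W) = 4 (n(W) = 2*(-1)*(-1 - 1) = 2*(-1)*(-2) = 4)
b(E) = 1 + E (b(E) = E + 1 = 1 + E)
n(1/(-1)) + (-6*(4 - 6))*b(4) = 4 + (-6*(4 - 6))*(1 + 4) = 4 - 6*(-2)*5 = 4 + 12*5 = 4 + 60 = 64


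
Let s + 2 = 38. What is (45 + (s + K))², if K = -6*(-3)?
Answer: 9801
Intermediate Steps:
s = 36 (s = -2 + 38 = 36)
K = 18
(45 + (s + K))² = (45 + (36 + 18))² = (45 + 54)² = 99² = 9801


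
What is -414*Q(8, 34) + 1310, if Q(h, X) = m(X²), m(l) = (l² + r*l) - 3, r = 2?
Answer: -554197720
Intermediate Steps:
m(l) = -3 + l² + 2*l (m(l) = (l² + 2*l) - 3 = -3 + l² + 2*l)
Q(h, X) = -3 + X⁴ + 2*X² (Q(h, X) = -3 + (X²)² + 2*X² = -3 + X⁴ + 2*X²)
-414*Q(8, 34) + 1310 = -414*(-3 + 34⁴ + 2*34²) + 1310 = -414*(-3 + 1336336 + 2*1156) + 1310 = -414*(-3 + 1336336 + 2312) + 1310 = -414*1338645 + 1310 = -554199030 + 1310 = -554197720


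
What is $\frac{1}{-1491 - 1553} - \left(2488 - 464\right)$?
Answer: $- \frac{6161057}{3044} \approx -2024.0$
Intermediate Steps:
$\frac{1}{-1491 - 1553} - \left(2488 - 464\right) = \frac{1}{-3044} - \left(2488 - 464\right) = - \frac{1}{3044} - 2024 = - \frac{6161057}{3044}$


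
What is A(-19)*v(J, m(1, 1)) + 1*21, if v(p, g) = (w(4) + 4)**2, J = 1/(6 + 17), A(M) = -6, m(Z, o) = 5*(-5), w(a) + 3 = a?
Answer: -129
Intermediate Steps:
w(a) = -3 + a
m(Z, o) = -25
J = 1/23 ≈ 0.043478
v(p, g) = 25 (v(p, g) = ((-3 + 4) + 4)**2 = (1 + 4)**2 = 5**2 = 25)
A(-19)*v(J, m(1, 1)) + 1*21 = -6*25 + 1*21 = -150 + 21 = -129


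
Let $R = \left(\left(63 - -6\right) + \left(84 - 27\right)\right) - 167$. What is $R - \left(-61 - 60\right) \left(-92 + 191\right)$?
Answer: $11938$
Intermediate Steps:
$R = -41$ ($R = \left(\left(63 + 6\right) + 57\right) - 167 = \left(69 + 57\right) - 167 = 126 - 167 = -41$)
$R - \left(-61 - 60\right) \left(-92 + 191\right) = -41 - \left(-61 - 60\right) \left(-92 + 191\right) = -41 - \left(-121\right) 99 = -41 - -11979 = -41 + 11979 = 11938$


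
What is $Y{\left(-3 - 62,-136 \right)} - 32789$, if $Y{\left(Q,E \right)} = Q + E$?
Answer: $-32990$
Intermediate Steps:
$Y{\left(Q,E \right)} = E + Q$
$Y{\left(-3 - 62,-136 \right)} - 32789 = \left(-136 - 65\right) - 32789 = -201 - 32789 = -32990$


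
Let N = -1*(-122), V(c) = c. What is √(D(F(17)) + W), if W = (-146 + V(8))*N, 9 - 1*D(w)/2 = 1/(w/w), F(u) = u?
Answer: 58*I*√5 ≈ 129.69*I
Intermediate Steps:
N = 122
D(w) = 16 (D(w) = 18 - 2/(w/w) = 18 - 2/1 = 18 - 2*1 = 18 - 2 = 16)
W = -16836 (W = (-146 + 8)*122 = -138*122 = -16836)
√(D(F(17)) + W) = √(16 - 16836) = √(-16820) = 58*I*√5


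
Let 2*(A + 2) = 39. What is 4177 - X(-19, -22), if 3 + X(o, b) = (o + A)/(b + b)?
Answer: 367837/88 ≈ 4180.0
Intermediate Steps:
A = 35/2 (A = -2 + (1/2)*39 = -2 + 39/2 = 35/2 ≈ 17.500)
X(o, b) = -3 + (35/2 + o)/(2*b) (X(o, b) = -3 + (o + 35/2)/(b + b) = -3 + (35/2 + o)/((2*b)) = -3 + (35/2 + o)*(1/(2*b)) = -3 + (35/2 + o)/(2*b))
4177 - X(-19, -22) = 4177 - (35 - 12*(-22) + 2*(-19))/(4*(-22)) = 4177 - (-1)*(35 + 264 - 38)/(4*22) = 4177 - (-1)*261/(4*22) = 4177 - 1*(-261/88) = 4177 + 261/88 = 367837/88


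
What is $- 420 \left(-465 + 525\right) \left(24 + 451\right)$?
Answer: $-11970000$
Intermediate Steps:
$- 420 \left(-465 + 525\right) \left(24 + 451\right) = - 420 \cdot 60 \cdot 475 = \left(-420\right) 28500 = -11970000$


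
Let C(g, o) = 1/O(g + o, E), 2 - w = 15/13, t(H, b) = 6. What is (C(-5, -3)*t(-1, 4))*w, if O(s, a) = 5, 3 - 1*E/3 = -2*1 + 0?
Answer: 66/65 ≈ 1.0154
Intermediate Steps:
E = 15 (E = 9 - 3*(-2*1 + 0) = 9 - 3*(-2 + 0) = 9 - 3*(-2) = 9 + 6 = 15)
w = 11/13 (w = 2 - 15/13 = 11/13 ≈ 0.84615)
C(g, o) = ⅕ (C(g, o) = 1/5 = ⅕)
(C(-5, -3)*t(-1, 4))*w = ((⅕)*6)*(11/13) = (6/5)*(11/13) = 66/65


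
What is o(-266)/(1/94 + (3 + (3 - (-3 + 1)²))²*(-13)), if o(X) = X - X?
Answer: 0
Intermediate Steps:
o(X) = 0
o(-266)/(1/94 + (3 + (3 - (-3 + 1)²))²*(-13)) = 0/(1/94 + (3 + (3 - (-3 + 1)²))²*(-13)) = 0/(1/94 + (3 + (3 - 1*(-2)²))²*(-13)) = 0/(1/94 + (3 + (3 - 1*4))²*(-13)) = 0/(1/94 + (3 + (3 - 4))²*(-13)) = 0/(1/94 + (3 - 1)²*(-13)) = 0/(1/94 + 2²*(-13)) = 0/(1/94 + 4*(-13)) = 0/(1/94 - 52) = 0/(-4887/94) = 0*(-94/4887) = 0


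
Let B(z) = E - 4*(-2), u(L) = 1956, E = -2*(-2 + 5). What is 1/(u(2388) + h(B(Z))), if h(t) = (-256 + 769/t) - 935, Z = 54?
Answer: 2/2299 ≈ 0.00086994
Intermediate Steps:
E = -6 (E = -2*3 = -6)
B(z) = 2 (B(z) = -6 - 4*(-2) = -6 + 8 = 2)
h(t) = -1191 + 769/t
1/(u(2388) + h(B(Z))) = 1/(1956 + (-1191 + 769/2)) = 1/(1956 - 1613/2) = 1/(2299/2) = 2/2299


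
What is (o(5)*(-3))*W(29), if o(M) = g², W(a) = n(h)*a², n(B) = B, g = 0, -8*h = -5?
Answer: 0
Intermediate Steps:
h = 5/8 (h = -⅛*(-5) = 5/8 ≈ 0.62500)
W(a) = 5*a²/8
o(M) = 0 (o(M) = 0² = 0)
(o(5)*(-3))*W(29) = (0*(-3))*((5/8)*29²) = 0*((5/8)*841) = 0*(4205/8) = 0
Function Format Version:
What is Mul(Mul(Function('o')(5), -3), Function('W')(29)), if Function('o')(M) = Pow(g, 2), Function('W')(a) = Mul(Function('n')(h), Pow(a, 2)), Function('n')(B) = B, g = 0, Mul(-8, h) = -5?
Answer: 0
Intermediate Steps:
h = Rational(5, 8) (h = Mul(Rational(-1, 8), -5) = Rational(5, 8) ≈ 0.62500)
Function('W')(a) = Mul(Rational(5, 8), Pow(a, 2))
Function('o')(M) = 0 (Function('o')(M) = Pow(0, 2) = 0)
Mul(Mul(Function('o')(5), -3), Function('W')(29)) = Mul(Mul(0, -3), Mul(Rational(5, 8), Pow(29, 2))) = Mul(0, Mul(Rational(5, 8), 841)) = Mul(0, Rational(4205, 8)) = 0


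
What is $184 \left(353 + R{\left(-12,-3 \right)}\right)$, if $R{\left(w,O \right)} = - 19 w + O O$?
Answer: $108560$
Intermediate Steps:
$R{\left(w,O \right)} = O^{2} - 19 w$ ($R{\left(w,O \right)} = - 19 w + O^{2} = O^{2} - 19 w$)
$184 \left(353 + R{\left(-12,-3 \right)}\right) = 184 \left(353 + \left(\left(-3\right)^{2} - -228\right)\right) = 184 \left(353 + \left(9 + 228\right)\right) = 184 \left(353 + 237\right) = 184 \cdot 590 = 108560$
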